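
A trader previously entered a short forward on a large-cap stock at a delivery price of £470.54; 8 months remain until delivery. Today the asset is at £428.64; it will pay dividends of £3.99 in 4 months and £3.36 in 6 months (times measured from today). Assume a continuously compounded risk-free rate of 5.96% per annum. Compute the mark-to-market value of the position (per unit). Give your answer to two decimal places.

PV(remaining dividends) I = 3.99·e^(−0.0596·4/12) + 3.36·e^(−0.0596·6/12) = 7.1729
Current forward F = (S − I)·e^(rT) = (428.64 − 7.1729)·e^(0.0596·8/12) = 421.4671 × 1.040533 = 438.5504
Value (long) = (F − K)·e^(−rT) = (438.5504 − 470.54) × 0.961046 = -30.7435
Short position value = −(long value) = £30.74

£30.74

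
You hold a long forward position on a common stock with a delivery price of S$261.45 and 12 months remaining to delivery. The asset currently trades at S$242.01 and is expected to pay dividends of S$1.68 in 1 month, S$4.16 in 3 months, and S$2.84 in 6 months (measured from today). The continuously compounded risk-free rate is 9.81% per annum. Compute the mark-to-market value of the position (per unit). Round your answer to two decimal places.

PV(remaining dividends) I = 1.68·e^(−0.0981·1/12) + 4.16·e^(−0.0981·3/12) + 2.84·e^(−0.0981·6/12) = 8.4296
Current forward F = (S − I)·e^(rT) = (242.01 − 8.4296)·e^(0.0981·12/12) = 233.5804 × 1.103073 = 257.6562
Value (long) = (F − K)·e^(−rT) = (257.6562 − 261.45) × 0.906558 = -3.4393
Value = -S$3.44

-S$3.44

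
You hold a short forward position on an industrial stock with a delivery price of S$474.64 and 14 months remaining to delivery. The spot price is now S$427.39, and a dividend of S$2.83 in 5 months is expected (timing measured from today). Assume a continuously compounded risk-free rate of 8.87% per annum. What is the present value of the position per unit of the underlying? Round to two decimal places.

PV(remaining dividends) I = 2.83·e^(−0.0887·5/12) = 2.7273
Current forward F = (S − I)·e^(rT) = (427.39 − 2.7273)·e^(0.0887·14/12) = 424.6627 × 1.109027 = 470.9624
Value (long) = (F − K)·e^(−rT) = (470.9624 − 474.64) × 0.901691 = -3.3161
Short position value = −(long value) = S$3.32

S$3.32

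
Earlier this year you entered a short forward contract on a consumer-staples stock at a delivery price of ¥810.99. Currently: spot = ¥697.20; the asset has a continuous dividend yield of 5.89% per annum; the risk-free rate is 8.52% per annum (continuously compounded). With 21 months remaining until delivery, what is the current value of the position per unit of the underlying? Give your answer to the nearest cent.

Current fair forward for the remaining 21 months: F = S·e^((r − q)·T), (r − q) = 0.0852 − 0.0589 = 0.0263
F = 697.20 · e^(0.0263 × 21/12) = 697.20 × 1.047101 = 730.0388
Value of long forward = (F − K)·e^(−rT) = (730.0388 − 810.99) · e^(−0.0852·21/12)
= -80.9512 × 0.861483 = -69.74
Short position value = −(long value) = ¥69.74

¥69.74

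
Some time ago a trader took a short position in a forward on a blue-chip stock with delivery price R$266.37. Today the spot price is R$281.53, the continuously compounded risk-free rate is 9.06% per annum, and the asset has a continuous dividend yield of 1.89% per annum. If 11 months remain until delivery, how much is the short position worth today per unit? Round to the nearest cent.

Current fair forward for the remaining 11 months: F = S·e^((r − q)·T), (r − q) = 0.0906 − 0.0189 = 0.0717
F = 281.53 · e^(0.0717 × 11/12) = 281.53 × 1.067933 = 300.6552
Value of long forward = (F − K)·e^(−rT) = (300.6552 − 266.37) · e^(−0.0906·11/12)
= 34.2852 × 0.920305 = 31.55
Short position value = −(long value) = -R$31.55

-R$31.55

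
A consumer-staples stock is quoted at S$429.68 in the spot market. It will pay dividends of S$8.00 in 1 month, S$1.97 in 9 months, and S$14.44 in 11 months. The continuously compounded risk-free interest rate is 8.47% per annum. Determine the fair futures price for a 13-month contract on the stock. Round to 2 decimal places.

S$445.59

PV(dividends) I = 8.00·e^(−0.0847·1/12) + 1.97·e^(−0.0847·9/12) + 14.44·e^(−0.0847·11/12)
I = 7.9437 + 1.8487 + 13.3613 = 23.1537
F = (S − I)·e^(rT) = (429.68 − 23.1537) · e^(0.0847·13/12)
= 406.5263 · e^0.091758 = 406.5263 × 1.096100 = S$445.59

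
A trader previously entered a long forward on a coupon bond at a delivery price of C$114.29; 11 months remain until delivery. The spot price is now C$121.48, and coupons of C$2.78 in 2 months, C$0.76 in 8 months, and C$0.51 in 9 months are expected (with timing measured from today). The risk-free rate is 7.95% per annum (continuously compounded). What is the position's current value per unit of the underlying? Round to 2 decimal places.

C$11.28

PV(remaining coupons) I = 2.78·e^(−0.0795·2/12) + 0.76·e^(−0.0795·8/12) + 0.51·e^(−0.0795·9/12) = 3.9447
Current forward F = (S − I)·e^(rT) = (121.48 − 3.9447)·e^(0.0795·11/12) = 117.5353 × 1.075596 = 126.4205
Value (long) = (F − K)·e^(−rT) = (126.4205 − 114.29) × 0.929717 = 11.2779
Value = C$11.28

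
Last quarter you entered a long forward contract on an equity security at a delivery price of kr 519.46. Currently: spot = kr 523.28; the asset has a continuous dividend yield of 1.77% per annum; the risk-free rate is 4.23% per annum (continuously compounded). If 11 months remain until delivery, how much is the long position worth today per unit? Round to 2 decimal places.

kr 15.15

Current fair forward for the remaining 11 months: F = S·e^((r − q)·T), (r − q) = 0.0423 − 0.0177 = 0.0246
F = 523.28 · e^(0.0246 × 11/12) = 523.28 × 1.022806 = 535.2139
Value of long forward = (F − K)·e^(−rT) = (535.2139 − 519.46) · e^(−0.0423·11/12)
= 15.7539 × 0.961967 = 15.15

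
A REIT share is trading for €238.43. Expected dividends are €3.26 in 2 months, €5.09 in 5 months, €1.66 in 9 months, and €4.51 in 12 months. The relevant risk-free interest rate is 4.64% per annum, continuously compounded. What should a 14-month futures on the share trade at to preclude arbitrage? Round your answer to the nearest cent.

PV(dividends) I = 3.26·e^(−0.0464·2/12) + 5.09·e^(−0.0464·5/12) + 1.66·e^(−0.0464·9/12) + 4.51·e^(−0.0464·12/12)
I = 3.2349 + 4.9925 + 1.6032 + 4.3055 = 14.1361
F = (S − I)·e^(rT) = (238.43 − 14.1361) · e^(0.0464·14/12)
= 224.2939 · e^0.054133 = 224.2939 × 1.055625 = €236.77

€236.77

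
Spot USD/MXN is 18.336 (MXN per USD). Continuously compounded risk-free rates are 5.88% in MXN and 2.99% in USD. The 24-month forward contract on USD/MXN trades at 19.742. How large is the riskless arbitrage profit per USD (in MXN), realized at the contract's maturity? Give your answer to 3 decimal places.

0.315 per USD (in MXN)

Fair forward: F* = S·e^(carry·T), with carry = (r_MXN − r_USD) = 0.0588 − 0.0299 = 0.0289
F* = 18.336 · e^(0.0289 × 24/12) = 18.336 · e^0.057800 = 18.336 × 1.059503 = 19.4270
Market 19.742 > fair 19.4270: forward overpriced → cash-and-carry (buy spot, short the forward).
At maturity, profit = |F_mkt − F*| = |19.742 − 19.4270| = 0.315 per USD (in MXN)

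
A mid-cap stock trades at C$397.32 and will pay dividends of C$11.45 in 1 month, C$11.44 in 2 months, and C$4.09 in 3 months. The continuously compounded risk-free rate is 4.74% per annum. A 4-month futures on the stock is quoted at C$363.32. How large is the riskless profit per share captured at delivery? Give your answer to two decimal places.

C$13.10 per share

PV(dividends) I = 11.45·e^(−0.0474·1/12) + 11.44·e^(−0.0474·2/12) + 4.09·e^(−0.0474·3/12) = 26.7967
Fair futures F* = (S − I)·e^(rT) = (397.32 − 26.7967)·e^0.015800 = 370.5233 × 1.015925 = 376.4239
Market C$363.32 < fair 376.4239: forward underpriced → reverse cash-and-carry (short the stock, invest proceeds at r, pay the dividends, go long the forward).
Profit at T = |F_mkt − F*| = |363.32 − 376.4239| = C$13.10 per share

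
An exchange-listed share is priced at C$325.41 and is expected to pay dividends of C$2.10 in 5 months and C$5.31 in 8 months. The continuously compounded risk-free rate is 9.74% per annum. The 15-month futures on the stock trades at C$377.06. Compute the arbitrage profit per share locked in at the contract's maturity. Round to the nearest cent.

C$17.42 per share

PV(dividends) I = 2.10·e^(−0.0974·5/12) + 5.31·e^(−0.0974·8/12) = 6.9926
Fair futures F* = (S − I)·e^(rT) = (325.41 − 6.9926)·e^0.121750 = 318.4174 × 1.129472 = 359.6435
Market C$377.06 > fair 359.6435: forward overpriced → cash-and-carry (borrow at r, buy the stock and collect the dividends, short the forward).
Profit at T = |F_mkt − F*| = |377.06 − 359.6435| = C$17.42 per share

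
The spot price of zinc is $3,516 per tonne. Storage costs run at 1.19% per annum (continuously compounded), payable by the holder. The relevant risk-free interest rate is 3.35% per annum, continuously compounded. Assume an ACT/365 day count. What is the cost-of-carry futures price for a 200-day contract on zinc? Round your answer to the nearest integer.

Net carry = r + u − y = 0.0335 + 0.0119 − 0.0000 = 0.0454
F = S·e^((r+u−y)T) = 3516 · e^(0.0454 × 200/365) = 3516 · e^0.024877
= 3516 × 1.025189 = $3,605 per tonne

$3,605 per tonne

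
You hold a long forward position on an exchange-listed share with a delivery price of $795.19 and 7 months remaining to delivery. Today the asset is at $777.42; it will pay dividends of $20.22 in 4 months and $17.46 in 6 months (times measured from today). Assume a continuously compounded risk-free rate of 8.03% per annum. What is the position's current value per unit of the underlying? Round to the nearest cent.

PV(remaining dividends) I = 20.22·e^(−0.0803·4/12) + 17.46·e^(−0.0803·6/12) = 36.4588
Current forward F = (S − I)·e^(rT) = (777.42 − 36.4588)·e^(0.0803·7/12) = 740.9612 × 1.047956 = 776.4947
Value (long) = (F − K)·e^(−rT) = (776.4947 − 795.19) × 0.954238 = -17.8398
Value = -$17.84

-$17.84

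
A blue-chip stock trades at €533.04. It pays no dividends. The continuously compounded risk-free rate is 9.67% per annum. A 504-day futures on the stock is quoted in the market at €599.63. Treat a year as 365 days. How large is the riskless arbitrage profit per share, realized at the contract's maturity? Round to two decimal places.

€9.55 per share

Fair futures: F* = S·e^(carry·T), with carry = r = 0.0967
F* = 533.04 · e^(0.0967 × 504/365) = 533.04 · e^0.133525 = 533.04 × 1.142850 = €609.1848
Market €599.63 < fair €609.1848: forward underpriced → reverse cash-and-carry (short spot, go long the forward).
At maturity, profit = |F_mkt − F*| = |599.63 − 609.1848| = €9.55 per share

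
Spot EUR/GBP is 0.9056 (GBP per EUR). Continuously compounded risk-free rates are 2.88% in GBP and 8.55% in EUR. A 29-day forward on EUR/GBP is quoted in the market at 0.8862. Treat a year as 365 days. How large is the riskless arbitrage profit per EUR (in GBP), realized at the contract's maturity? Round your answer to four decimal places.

0.0153 per EUR (in GBP)

Fair forward: F* = S·e^(carry·T), with carry = (r_GBP − r_EUR) = 0.0288 − 0.0855 = -0.0567
F* = 0.9056 · e^(-0.0567 × 29/365) = 0.9056 · e^-0.004505 = 0.9056 × 0.995505 = 0.9015
Market 0.8862 < fair 0.9015: forward underpriced → reverse cash-and-carry (short spot, go long the forward).
At maturity, profit = |F_mkt − F*| = |0.8862 − 0.9015| = 0.0153 per EUR (in GBP)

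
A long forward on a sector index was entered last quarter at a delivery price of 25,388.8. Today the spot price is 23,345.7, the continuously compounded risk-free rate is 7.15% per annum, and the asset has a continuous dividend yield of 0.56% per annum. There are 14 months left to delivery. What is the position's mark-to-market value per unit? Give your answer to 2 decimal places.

Current fair forward for the remaining 14 months: F = S·e^((r − q)·T), (r − q) = 0.0715 − 0.0056 = 0.0659
F = 23345.7 · e^(0.0659 × 14/12) = 23345.7 × 1.07991608 = 25211.3968
Value of long forward = (F − K)·e^(−rT) = (25211.3968 − 25388.8) · e^(−0.0715·14/12)
= -177.4032 × 0.91996775 = -163.21

-163.21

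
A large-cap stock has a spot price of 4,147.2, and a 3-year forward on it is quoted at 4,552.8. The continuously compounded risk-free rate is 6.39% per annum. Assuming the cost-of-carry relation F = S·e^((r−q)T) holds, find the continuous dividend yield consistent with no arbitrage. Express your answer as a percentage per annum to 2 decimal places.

3.28%

From F = S·e^((r−q)T): (r − q) = ln(F/S)/T
ln(4552.8/4147.2) = ln(1.097801) = 0.093309
(r − q) = 0.093309 / (3) = 0.031103
q = r − ln(F/S)/T = 0.0639 − 0.031103 = 0.032797
q = 3.28%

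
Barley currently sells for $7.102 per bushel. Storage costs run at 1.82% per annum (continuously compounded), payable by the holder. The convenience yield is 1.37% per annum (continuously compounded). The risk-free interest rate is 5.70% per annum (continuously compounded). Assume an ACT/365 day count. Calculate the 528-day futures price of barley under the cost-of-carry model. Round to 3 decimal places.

$7.763 per bushel

Net carry = r + u − y = 0.0570 + 0.0182 − 0.0137 = 0.0615
F = S·e^((r+u−y)T) = 7.102 · e^(0.0615 × 528/365) = 7.102 · e^0.088964
= 7.102 × 1.093041 = $7.763 per bushel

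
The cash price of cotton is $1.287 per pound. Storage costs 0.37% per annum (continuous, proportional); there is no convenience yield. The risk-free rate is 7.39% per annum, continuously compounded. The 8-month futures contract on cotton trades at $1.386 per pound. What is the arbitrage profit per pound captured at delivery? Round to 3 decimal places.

$0.031 per pound

Fair futures: F* = S·e^(carry·T), with carry = (r + u) = 0.0739 + 0.0037 = 0.0776
F* = 1.287 · e^(0.0776 × 8/12) = 1.287 · e^0.051733 = 1.287 × 1.053095 = $1.3553
Market $1.386 > fair $1.3553: forward overpriced → cash-and-carry (buy spot, short the forward).
At maturity, profit = |F_mkt − F*| = |1.386 − 1.3553| = $0.031 per pound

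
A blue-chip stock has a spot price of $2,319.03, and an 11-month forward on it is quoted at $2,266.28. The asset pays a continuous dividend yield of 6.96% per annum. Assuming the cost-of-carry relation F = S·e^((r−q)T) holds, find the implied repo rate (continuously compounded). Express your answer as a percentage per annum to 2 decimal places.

4.45%

From F = S·e^((r−q)T): (r − q) = ln(F/S)/T
ln(2266.28/2319.03) = ln(0.977253) = -0.023010
(r − q) = -0.023010 / (11/12) = -0.025102
r = ln(F/S)/T + q = -0.025102 + 0.0696 = 0.044498
r = 4.45%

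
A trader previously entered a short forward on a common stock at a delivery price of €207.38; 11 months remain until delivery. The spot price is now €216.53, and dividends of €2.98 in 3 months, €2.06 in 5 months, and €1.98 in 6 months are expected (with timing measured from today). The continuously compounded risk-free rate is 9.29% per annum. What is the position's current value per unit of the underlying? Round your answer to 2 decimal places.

-€19.30

PV(remaining dividends) I = 2.98·e^(−0.0929·3/12) + 2.06·e^(−0.0929·5/12) + 1.98·e^(−0.0929·6/12) = 6.7835
Current forward F = (S − I)·e^(rT) = (216.53 − 6.7835)·e^(0.0929·11/12) = 209.7465 × 1.088889 = 228.3907
Value (long) = (F − K)·e^(−rT) = (228.3907 − 207.38) × 0.918367 = 19.2955
Short position value = −(long value) = -€19.30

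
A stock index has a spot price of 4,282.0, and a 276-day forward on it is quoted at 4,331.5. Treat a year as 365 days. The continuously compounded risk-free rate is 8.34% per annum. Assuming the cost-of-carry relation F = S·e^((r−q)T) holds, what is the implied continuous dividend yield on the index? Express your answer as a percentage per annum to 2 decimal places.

6.82%

From F = S·e^((r−q)T): (r − q) = ln(F/S)/T
ln(4331.5/4282.0) = ln(1.011560) = 0.011494
(r − q) = 0.011494 / (276/365) = 0.015200
q = r − ln(F/S)/T = 0.0834 − 0.015200 = 0.068200
q = 6.82%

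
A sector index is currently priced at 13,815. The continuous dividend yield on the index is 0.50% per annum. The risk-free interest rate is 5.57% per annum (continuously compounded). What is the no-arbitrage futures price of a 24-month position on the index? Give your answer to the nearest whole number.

F = S·e^((r − q)T) = 13815 · e^((0.0557 − 0.0050) × 24/12)
= 13815 · e^0.101400 = 13815 × 1.106719
F = 15,289

15,289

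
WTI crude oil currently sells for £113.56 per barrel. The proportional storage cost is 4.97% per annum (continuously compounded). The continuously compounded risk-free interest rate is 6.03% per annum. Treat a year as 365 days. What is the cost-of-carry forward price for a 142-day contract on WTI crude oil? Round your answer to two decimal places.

Net carry = r + u − y = 0.0603 + 0.0497 − 0.0000 = 0.1100
F = S·e^((r+u−y)T) = 113.56 · e^(0.1100 × 142/365) = 113.56 · e^0.042795
= 113.56 × 1.043724 = £118.53 per barrel

£118.53 per barrel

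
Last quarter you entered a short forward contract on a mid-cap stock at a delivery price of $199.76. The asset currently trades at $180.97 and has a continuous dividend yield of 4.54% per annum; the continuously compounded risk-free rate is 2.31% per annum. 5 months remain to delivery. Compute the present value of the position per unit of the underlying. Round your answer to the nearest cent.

Current fair forward for the remaining 5 months: F = S·e^((r − q)·T), (r − q) = 0.0231 − 0.0454 = -0.0223
F = 180.97 · e^(-0.0223 × 5/12) = 180.97 × 0.990751 = 179.2962
Value of long forward = (F − K)·e^(−rT) = (179.2962 − 199.76) · e^(−0.0231·5/12)
= -20.4638 × 0.990421 = -20.27
Short position value = −(long value) = $20.27

$20.27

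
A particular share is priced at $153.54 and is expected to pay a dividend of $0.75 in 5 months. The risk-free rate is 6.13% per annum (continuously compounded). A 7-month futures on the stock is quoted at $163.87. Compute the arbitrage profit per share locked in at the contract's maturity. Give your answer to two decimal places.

$5.50 per share

PV(dividends) I = 0.75·e^(−0.0613·5/12) = 0.7311
Fair futures F* = (S − I)·e^(rT) = (153.54 − 0.7311)·e^0.035758 = 152.8089 × 1.036405 = 158.3719
Market $163.87 > fair 158.3719: forward overpriced → cash-and-carry (borrow at r, buy the stock and collect the dividends, short the forward).
Profit at T = |F_mkt − F*| = |163.87 − 158.3719| = $5.50 per share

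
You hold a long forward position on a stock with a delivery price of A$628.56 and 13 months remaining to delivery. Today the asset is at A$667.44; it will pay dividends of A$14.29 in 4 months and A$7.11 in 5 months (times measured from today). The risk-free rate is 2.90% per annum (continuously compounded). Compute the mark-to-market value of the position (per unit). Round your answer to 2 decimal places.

A$37.14

PV(remaining dividends) I = 14.29·e^(−0.0290·4/12) + 7.11·e^(−0.0290·5/12) = 21.1771
Current forward F = (S − I)·e^(rT) = (667.44 − 21.1771)·e^(0.0290·13/12) = 646.2629 × 1.031915 = 666.8884
Value (long) = (F − K)·e^(−rT) = (666.8884 − 628.56) × 0.969072 = 37.1430
Value = A$37.14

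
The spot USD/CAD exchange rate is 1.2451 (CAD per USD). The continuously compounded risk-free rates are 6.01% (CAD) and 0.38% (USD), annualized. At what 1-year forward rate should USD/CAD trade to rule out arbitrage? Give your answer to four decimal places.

F = S·e^((r_CAD − r_USD)T) = 1.2451 · e^((0.0601 − 0.0038) × 12/12)
= 1.2451 · e^0.056300 = 1.2451 × 1.057915
F = 1.3172 CAD per USD

1.3172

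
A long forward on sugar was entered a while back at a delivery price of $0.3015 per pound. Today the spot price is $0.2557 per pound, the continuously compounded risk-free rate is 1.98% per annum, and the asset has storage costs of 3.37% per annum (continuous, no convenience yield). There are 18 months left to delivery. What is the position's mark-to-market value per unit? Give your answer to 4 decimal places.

Current fair forward for the remaining 18 months: F = S·e^((r + u)·T), (r + u) = 0.0198 + 0.0337 = 0.0535
F = 0.2557 · e^(0.0535 × 18/12) = 0.2557 × 1.083558 = 0.2771
Value of long forward = (F − K)·e^(−rT) = (0.2771 − 0.3015) · e^(−0.0198·18/12)
= -0.0244 × 0.970737 = -0.0237

-$0.0237 per pound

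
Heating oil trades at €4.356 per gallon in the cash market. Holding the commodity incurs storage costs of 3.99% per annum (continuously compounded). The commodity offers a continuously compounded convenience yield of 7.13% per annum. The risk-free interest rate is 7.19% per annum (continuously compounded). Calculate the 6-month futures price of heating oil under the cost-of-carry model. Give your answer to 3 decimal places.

€4.445 per gallon

Net carry = r + u − y = 0.0719 + 0.0399 − 0.0713 = 0.0405
F = S·e^((r+u−y)T) = 4.356 · e^(0.0405 × 6/12) = 4.356 · e^0.020250
= 4.356 × 1.020456 = €4.445 per gallon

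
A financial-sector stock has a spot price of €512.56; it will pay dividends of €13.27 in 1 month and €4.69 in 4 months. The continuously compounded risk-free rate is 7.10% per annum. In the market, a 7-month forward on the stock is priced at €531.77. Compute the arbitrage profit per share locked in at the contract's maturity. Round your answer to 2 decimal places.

PV(dividends) I = 13.27·e^(−0.0710·1/12) + 4.69·e^(−0.0710·4/12) = 17.7720
Fair forward F* = (S − I)·e^(rT) = (512.56 − 17.7720)·e^0.041417 = 494.7880 × 1.042287 = 515.7111
Market €531.77 > fair 515.7111: forward overpriced → cash-and-carry (borrow at r, buy the stock and collect the dividends, short the forward).
Profit at T = |F_mkt − F*| = |531.77 − 515.7111| = €16.06 per share

€16.06 per share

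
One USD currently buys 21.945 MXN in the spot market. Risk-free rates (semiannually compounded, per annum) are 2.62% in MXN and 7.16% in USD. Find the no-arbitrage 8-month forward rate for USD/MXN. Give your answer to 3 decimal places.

21.306

By covered interest parity, F = S · (1+r_MXN/2)^(2T) / (1+r_USD/2)^(2T)
= 21.945 × 1.017505 / 1.048016 = 21.945 × 0.970887
F = 21.306 MXN per USD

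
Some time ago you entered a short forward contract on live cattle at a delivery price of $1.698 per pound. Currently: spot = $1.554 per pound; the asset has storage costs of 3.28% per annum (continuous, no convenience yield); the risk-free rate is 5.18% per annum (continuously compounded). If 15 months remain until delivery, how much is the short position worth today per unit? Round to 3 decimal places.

Current fair forward for the remaining 15 months: F = S·e^((r + u)·T), (r + u) = 0.0518 + 0.0328 = 0.0846
F = 1.554 · e^(0.0846 × 15/12) = 1.554 × 1.111544 = 1.7273
Value of long forward = (F − K)·e^(−rT) = (1.7273 − 1.698) · e^(−0.0518·15/12)
= 0.0293 × 0.937302 = 0.027
Short position value = −(long value) = -$0.027

-$0.027 per pound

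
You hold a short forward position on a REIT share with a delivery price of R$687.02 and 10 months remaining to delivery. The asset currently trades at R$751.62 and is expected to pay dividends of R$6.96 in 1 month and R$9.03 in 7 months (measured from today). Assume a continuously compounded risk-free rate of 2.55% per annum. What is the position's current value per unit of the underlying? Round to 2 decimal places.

-R$63.20

PV(remaining dividends) I = 6.96·e^(−0.0255·1/12) + 9.03·e^(−0.0255·7/12) = 15.8419
Current forward F = (S − I)·e^(rT) = (751.62 − 15.8419)·e^(0.0255·10/12) = 735.7781 × 1.021477 = 751.5804
Value (long) = (F − K)·e^(−rT) = (751.5804 − 687.02) × 0.978974 = 63.2030
Short position value = −(long value) = -R$63.20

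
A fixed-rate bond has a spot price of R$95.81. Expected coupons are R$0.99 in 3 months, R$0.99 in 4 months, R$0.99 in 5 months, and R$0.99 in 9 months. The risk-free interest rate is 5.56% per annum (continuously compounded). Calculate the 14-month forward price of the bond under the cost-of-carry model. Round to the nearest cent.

R$98.11

PV(coupons) I = 0.99·e^(−0.0556·3/12) + 0.99·e^(−0.0556·4/12) + 0.99·e^(−0.0556·5/12) + 0.99·e^(−0.0556·9/12)
I = 0.9763 + 0.9718 + 0.9673 + 0.9496 = 3.8650
F = (S − I)·e^(rT) = (95.81 − 3.8650) · e^(0.0556·14/12)
= 91.9450 · e^0.064867 = 91.9450 × 1.067017 = R$98.11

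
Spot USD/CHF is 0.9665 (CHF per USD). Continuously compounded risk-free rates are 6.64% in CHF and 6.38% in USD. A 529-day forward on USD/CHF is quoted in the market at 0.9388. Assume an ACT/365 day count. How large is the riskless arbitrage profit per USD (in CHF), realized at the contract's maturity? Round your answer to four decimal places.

Fair forward: F* = S·e^(carry·T), with carry = (r_CHF − r_USD) = 0.0664 − 0.0638 = 0.0026
F* = 0.9665 · e^(0.0026 × 529/365) = 0.9665 · e^0.003768 = 0.9665 × 1.003775 = 0.9701
Market 0.9388 < fair 0.9701: forward underpriced → reverse cash-and-carry (short spot, go long the forward).
At maturity, profit = |F_mkt − F*| = |0.9388 − 0.9701| = 0.0313 per USD (in CHF)

0.0313 per USD (in CHF)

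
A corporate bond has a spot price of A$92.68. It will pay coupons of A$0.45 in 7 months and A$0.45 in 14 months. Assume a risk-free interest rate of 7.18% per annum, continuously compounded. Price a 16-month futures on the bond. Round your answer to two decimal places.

A$101.06

PV(coupons) I = 0.45·e^(−0.0718·7/12) + 0.45·e^(−0.0718·14/12)
I = 0.4315 + 0.4138 = 0.8453
F = (S − I)·e^(rT) = (92.68 − 0.8453) · e^(0.0718·16/12)
= 91.8347 · e^0.095733 = 91.8347 × 1.100465 = A$101.06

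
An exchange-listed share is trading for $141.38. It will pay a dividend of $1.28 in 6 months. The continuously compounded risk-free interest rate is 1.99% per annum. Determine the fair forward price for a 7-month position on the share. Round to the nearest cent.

$141.75

PV(dividends) I = 1.28·e^(−0.0199·6/12)
I = 1.2673
F = (S − I)·e^(rT) = (141.38 − 1.2673) · e^(0.0199·7/12)
= 140.1127 · e^0.011608 = 140.1127 × 1.011676 = $141.75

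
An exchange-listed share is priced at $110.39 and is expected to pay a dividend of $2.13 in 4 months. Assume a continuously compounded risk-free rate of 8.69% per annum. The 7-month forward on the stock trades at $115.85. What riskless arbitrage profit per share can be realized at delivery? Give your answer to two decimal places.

$1.90 per share

PV(dividends) I = 2.13·e^(−0.0869·4/12) = 2.0692
Fair forward F* = (S − I)·e^(rT) = (110.39 − 2.0692)·e^0.050692 = 108.3208 × 1.051999 = 113.9534
Market $115.85 > fair 113.9534: forward overpriced → cash-and-carry (borrow at r, buy the stock and collect the dividends, short the forward).
Profit at T = |F_mkt − F*| = |115.85 − 113.9534| = $1.90 per share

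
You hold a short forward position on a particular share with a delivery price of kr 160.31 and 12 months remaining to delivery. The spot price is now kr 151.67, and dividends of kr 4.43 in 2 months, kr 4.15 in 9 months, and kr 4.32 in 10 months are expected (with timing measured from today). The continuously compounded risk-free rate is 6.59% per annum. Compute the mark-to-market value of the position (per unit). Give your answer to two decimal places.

kr 10.84

PV(remaining dividends) I = 4.43·e^(−0.0659·2/12) + 4.15·e^(−0.0659·9/12) + 4.32·e^(−0.0659·10/12) = 12.4206
Current forward F = (S − I)·e^(rT) = (151.67 − 12.4206)·e^(0.0659·12/12) = 139.2494 × 1.068120 = 148.7351
Value (long) = (F − K)·e^(−rT) = (148.7351 − 160.31) × 0.936224 = -10.8367
Short position value = −(long value) = kr 10.84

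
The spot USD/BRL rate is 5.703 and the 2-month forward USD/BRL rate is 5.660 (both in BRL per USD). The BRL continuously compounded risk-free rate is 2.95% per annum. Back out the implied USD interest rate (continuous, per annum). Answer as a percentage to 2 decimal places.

7.49%

F = S·e^((r_BRL − r_USD)T) ⇒ r_USD = r_BRL − ln(F/S)/T
ln(5.660/5.703) = -0.007568; /(2/12) = -0.045408
r_USD = 0.0295 + 0.045408 = 0.074908
r_USD = 7.49%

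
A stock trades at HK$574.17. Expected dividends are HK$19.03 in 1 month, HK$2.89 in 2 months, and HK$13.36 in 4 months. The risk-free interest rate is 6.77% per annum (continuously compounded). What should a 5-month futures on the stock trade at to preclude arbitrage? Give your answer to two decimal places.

HK$554.76

PV(dividends) I = 19.03·e^(−0.0677·1/12) + 2.89·e^(−0.0677·2/12) + 13.36·e^(−0.0677·4/12)
I = 18.9229 + 2.8576 + 13.0619 = 34.8424
F = (S − I)·e^(rT) = (574.17 − 34.8424) · e^(0.0677·5/12)
= 539.3276 · e^0.028208 = 539.3276 × 1.028610 = HK$554.76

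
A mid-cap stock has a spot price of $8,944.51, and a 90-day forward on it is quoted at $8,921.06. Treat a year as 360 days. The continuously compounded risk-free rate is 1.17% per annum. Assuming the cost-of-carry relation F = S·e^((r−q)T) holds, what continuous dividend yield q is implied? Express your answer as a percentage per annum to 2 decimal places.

From F = S·e^((r−q)T): (r − q) = ln(F/S)/T
ln(8921.06/8944.51) = ln(0.997378) = -0.002625
(r − q) = -0.002625 / (90/360) = -0.010500
q = r − ln(F/S)/T = 0.0117 + 0.010500 = 0.022200
q = 2.22%

2.22%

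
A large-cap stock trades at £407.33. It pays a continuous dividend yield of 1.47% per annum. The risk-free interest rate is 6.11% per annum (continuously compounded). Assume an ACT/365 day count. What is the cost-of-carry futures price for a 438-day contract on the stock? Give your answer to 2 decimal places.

F = S·e^((r − q)T) = 407.33 · e^((0.0611 − 0.0147) × 438/365)
= 407.33 · e^0.055680 = 407.33 × 1.057259
F = £430.65

£430.65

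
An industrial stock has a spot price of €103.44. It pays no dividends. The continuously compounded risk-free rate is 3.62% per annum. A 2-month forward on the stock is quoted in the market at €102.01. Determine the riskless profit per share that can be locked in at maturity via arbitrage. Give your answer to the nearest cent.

€2.06 per share

Fair forward: F* = S·e^(carry·T), with carry = r = 0.0362
F* = 103.44 · e^(0.0362 × 2/12) = 103.44 · e^0.006033 = 103.44 × 1.006051 = €104.0659
Market €102.01 < fair €104.0659: forward underpriced → reverse cash-and-carry (short spot, go long the forward).
At maturity, profit = |F_mkt − F*| = |102.01 − 104.0659| = €2.06 per share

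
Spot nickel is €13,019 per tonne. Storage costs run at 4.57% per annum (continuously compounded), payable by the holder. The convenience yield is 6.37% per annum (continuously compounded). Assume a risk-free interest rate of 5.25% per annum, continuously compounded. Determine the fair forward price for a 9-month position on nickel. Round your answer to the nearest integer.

Net carry = r + u − y = 0.0525 + 0.0457 − 0.0637 = 0.0345
F = S·e^((r+u−y)T) = 13019 · e^(0.0345 × 9/12) = 13019 · e^0.025875
= 13019 × 1.026213 = €13,360 per tonne

€13,360 per tonne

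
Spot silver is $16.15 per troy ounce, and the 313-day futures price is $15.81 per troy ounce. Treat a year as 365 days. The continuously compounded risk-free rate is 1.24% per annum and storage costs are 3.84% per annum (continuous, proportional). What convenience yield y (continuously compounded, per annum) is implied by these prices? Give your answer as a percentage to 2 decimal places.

F = S·e^((r+u−y)T) ⇒ (r+u−y) = ln(F/S)/T
ln(15.81/16.15) = -0.021277; /T ⇒ -0.024812
y = r + u − ln(F/S)/T = 0.0124 + 0.0384 + 0.024812 = 0.075612
y = 7.56%

7.56%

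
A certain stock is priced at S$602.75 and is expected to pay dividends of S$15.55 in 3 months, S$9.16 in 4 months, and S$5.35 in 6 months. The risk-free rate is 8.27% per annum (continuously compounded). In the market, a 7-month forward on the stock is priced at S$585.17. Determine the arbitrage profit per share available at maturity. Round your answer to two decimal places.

PV(dividends) I = 15.55·e^(−0.0827·3/12) + 9.16·e^(−0.0827·4/12) + 5.35·e^(−0.0827·6/12) = 29.2760
Fair forward F* = (S − I)·e^(rT) = (602.75 − 29.2760)·e^0.048242 = 573.4740 × 1.049425 = 601.8180
Market S$585.17 < fair 601.8180: forward underpriced → reverse cash-and-carry (short the stock, invest proceeds at r, pay the dividends, go long the forward).
Profit at T = |F_mkt − F*| = |585.17 − 601.8180| = S$16.65 per share

S$16.65 per share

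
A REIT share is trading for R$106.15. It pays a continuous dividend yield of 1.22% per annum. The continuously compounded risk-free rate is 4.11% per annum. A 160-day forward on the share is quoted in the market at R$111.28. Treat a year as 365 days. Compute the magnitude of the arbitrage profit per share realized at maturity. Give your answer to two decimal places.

R$3.78 per share

Fair forward: F* = S·e^(carry·T), with carry = (r − q) = 0.0411 − 0.0122 = 0.0289
F* = 106.15 · e^(0.0289 × 160/365) = 106.15 · e^0.012668 = 106.15 × 1.012749 = R$107.5033
Market R$111.28 > fair R$107.5033: forward overpriced → cash-and-carry (buy spot, short the forward).
At maturity, profit = |F_mkt − F*| = |111.28 − 107.5033| = R$3.78 per share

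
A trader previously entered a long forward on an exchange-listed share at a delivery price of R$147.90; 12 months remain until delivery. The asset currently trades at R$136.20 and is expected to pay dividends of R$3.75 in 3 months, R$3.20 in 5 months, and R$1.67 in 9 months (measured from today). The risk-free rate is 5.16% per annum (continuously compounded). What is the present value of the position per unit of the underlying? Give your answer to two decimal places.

-R$12.70

PV(remaining dividends) I = 3.75·e^(−0.0516·3/12) + 3.20·e^(−0.0516·5/12) + 1.67·e^(−0.0516·9/12) = 8.4405
Current forward F = (S − I)·e^(rT) = (136.20 − 8.4405)·e^(0.0516·12/12) = 127.7595 × 1.052954 = 134.5249
Value (long) = (F − K)·e^(−rT) = (134.5249 − 147.90) × 0.949709 = -12.7025
Value = -R$12.70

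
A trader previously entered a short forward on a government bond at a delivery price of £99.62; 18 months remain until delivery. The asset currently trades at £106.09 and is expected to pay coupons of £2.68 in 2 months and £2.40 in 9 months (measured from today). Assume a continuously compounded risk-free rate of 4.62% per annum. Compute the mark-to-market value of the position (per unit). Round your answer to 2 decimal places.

-£8.16

PV(remaining coupons) I = 2.68·e^(−0.0462·2/12) + 2.40·e^(−0.0462·9/12) = 4.9777
Current forward F = (S − I)·e^(rT) = (106.09 − 4.9777)·e^(0.0462·18/12) = 101.1123 × 1.071758 = 108.3679
Value (long) = (F − K)·e^(−rT) = (108.3679 − 99.62) × 0.933047 = 8.1622
Short position value = −(long value) = -£8.16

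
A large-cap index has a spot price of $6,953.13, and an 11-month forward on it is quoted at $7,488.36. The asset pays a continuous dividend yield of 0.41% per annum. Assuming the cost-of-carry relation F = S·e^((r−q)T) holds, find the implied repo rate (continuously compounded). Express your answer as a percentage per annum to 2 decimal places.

From F = S·e^((r−q)T): (r − q) = ln(F/S)/T
ln(7488.36/6953.13) = ln(1.076977) = 0.074158
(r − q) = 0.074158 / (11/12) = 0.080900
r = ln(F/S)/T + q = 0.080900 + 0.0041 = 0.085000
r = 8.50%

8.50%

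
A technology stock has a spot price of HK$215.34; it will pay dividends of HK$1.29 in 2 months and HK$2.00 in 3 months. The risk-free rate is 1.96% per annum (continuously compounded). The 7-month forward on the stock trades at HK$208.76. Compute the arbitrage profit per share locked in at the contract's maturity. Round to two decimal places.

PV(dividends) I = 1.29·e^(−0.0196·2/12) + 2.00·e^(−0.0196·3/12) = 3.2760
Fair forward F* = (S − I)·e^(rT) = (215.34 − 3.2760)·e^0.011433 = 212.0640 × 1.011499 = 214.5025
Market HK$208.76 < fair 214.5025: forward underpriced → reverse cash-and-carry (short the stock, invest proceeds at r, pay the dividends, go long the forward).
Profit at T = |F_mkt − F*| = |208.76 − 214.5025| = HK$5.74 per share

HK$5.74 per share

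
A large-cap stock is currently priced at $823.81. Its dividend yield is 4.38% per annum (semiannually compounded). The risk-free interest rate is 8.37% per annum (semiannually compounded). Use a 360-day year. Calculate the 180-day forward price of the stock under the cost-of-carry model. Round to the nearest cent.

F = S · (1+r/2)^(2T) / (1+q/2)^(2T)
= 823.81 × 1.041850 / 1.021900 = 823.81 × 1.019522
F = $839.89

$839.89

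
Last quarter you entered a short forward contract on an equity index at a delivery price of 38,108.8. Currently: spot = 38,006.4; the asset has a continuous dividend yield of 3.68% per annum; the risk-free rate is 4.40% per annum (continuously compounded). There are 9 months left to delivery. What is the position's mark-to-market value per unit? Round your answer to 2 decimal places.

Current fair forward for the remaining 9 months: F = S·e^((r − q)·T), (r − q) = 0.0440 − 0.0368 = 0.0072
F = 38006.4 · e^(0.0072 × 9/12) = 38006.4 × 1.00541461 = 38212.1898
Value of long forward = (F − K)·e^(−rT) = (38212.1898 − 38108.8) · e^(−0.0440·9/12)
= 103.3898 × 0.96753856 = 100.03
Short position value = −(long value) = -100.03

-100.03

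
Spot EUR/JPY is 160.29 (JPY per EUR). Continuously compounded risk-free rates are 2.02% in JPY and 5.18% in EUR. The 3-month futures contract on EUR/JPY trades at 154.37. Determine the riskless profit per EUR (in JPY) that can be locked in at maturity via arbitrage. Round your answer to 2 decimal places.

Fair futures: F* = S·e^(carry·T), with carry = (r_JPY − r_EUR) = 0.0202 − 0.0518 = -0.0316
F* = 160.29 · e^(-0.0316 × 3/12) = 160.29 · e^-0.007900 = 160.29 × 0.992131 = 159.0287
Market 154.37 < fair 159.0287: forward underpriced → reverse cash-and-carry (short spot, go long the forward).
At maturity, profit = |F_mkt − F*| = |154.37 − 159.0287| = 4.66 per EUR (in JPY)

4.66 per EUR (in JPY)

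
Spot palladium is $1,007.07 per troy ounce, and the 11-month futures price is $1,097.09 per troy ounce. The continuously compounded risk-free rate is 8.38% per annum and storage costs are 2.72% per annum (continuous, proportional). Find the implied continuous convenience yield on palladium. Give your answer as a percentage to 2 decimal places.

1.76%

F = S·e^((r+u−y)T) ⇒ (r+u−y) = ln(F/S)/T
ln(1097.09/1007.07) = 0.085616; /T ⇒ 0.093399
y = r + u − ln(F/S)/T = 0.0838 + 0.0272 − 0.093399 = 0.017601
y = 1.76%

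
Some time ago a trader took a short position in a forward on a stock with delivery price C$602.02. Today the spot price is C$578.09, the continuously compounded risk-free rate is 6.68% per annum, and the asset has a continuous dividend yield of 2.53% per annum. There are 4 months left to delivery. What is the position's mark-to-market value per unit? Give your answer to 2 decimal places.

C$15.53

Current fair forward for the remaining 4 months: F = S·e^((r − q)·T), (r − q) = 0.0668 − 0.0253 = 0.0415
F = 578.09 · e^(0.0415 × 4/12) = 578.09 × 1.013929 = 586.1422
Value of long forward = (F − K)·e^(−rT) = (586.1422 − 602.02) · e^(−0.0668·4/12)
= -15.8778 × 0.977979 = -15.53
Short position value = −(long value) = C$15.53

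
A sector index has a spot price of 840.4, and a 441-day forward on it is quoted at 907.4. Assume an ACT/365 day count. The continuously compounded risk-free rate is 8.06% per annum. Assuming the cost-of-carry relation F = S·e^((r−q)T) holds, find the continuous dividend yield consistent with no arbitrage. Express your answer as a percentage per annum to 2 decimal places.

From F = S·e^((r−q)T): (r − q) = ln(F/S)/T
ln(907.4/840.4) = ln(1.079724) = 0.076705
(r − q) = 0.076705 / (441/365) = 0.063486
q = r − ln(F/S)/T = 0.0806 − 0.063486 = 0.017114
q = 1.71%

1.71%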